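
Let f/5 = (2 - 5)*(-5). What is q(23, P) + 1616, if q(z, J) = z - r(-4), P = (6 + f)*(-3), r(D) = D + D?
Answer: 1647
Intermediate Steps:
f = 75 (f = 5*((2 - 5)*(-5)) = 5*(-3*(-5)) = 5*15 = 75)
r(D) = 2*D
P = -243 (P = (6 + 75)*(-3) = 81*(-3) = -243)
q(z, J) = 8 + z (q(z, J) = z - 2*(-4) = z - 1*(-8) = z + 8 = 8 + z)
q(23, P) + 1616 = (8 + 23) + 1616 = 31 + 1616 = 1647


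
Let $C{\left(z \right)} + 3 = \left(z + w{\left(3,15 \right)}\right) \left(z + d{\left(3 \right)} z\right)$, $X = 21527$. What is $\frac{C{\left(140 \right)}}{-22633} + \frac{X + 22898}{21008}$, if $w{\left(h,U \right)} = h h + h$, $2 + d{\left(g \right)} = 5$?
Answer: $- \frac{60205147}{36574928} \approx -1.6461$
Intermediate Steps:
$d{\left(g \right)} = 3$ ($d{\left(g \right)} = -2 + 5 = 3$)
$w{\left(h,U \right)} = h + h^{2}$ ($w{\left(h,U \right)} = h^{2} + h = h + h^{2}$)
$C{\left(z \right)} = -3 + 4 z \left(12 + z\right)$ ($C{\left(z \right)} = -3 + \left(z + 3 \left(1 + 3\right)\right) \left(z + 3 z\right) = -3 + \left(z + 3 \cdot 4\right) 4 z = -3 + \left(z + 12\right) 4 z = -3 + \left(12 + z\right) 4 z = -3 + 4 z \left(12 + z\right)$)
$\frac{C{\left(140 \right)}}{-22633} + \frac{X + 22898}{21008} = \frac{-3 + 4 \cdot 140^{2} + 48 \cdot 140}{-22633} + \frac{21527 + 22898}{21008} = \left(-3 + 4 \cdot 19600 + 6720\right) \left(- \frac{1}{22633}\right) + 44425 \cdot \frac{1}{21008} = \left(-3 + 78400 + 6720\right) \left(- \frac{1}{22633}\right) + \frac{44425}{21008} = 85117 \left(- \frac{1}{22633}\right) + \frac{44425}{21008} = - \frac{85117}{22633} + \frac{44425}{21008} = - \frac{60205147}{36574928}$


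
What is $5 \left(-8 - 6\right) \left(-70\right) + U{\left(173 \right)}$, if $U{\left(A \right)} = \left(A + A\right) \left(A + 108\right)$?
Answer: $102126$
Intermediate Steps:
$U{\left(A \right)} = 2 A \left(108 + A\right)$
$5 \left(-8 - 6\right) \left(-70\right) + U{\left(173 \right)} = 5 \left(-8 - 6\right) \left(-70\right) + 2 \cdot 173 \left(108 + 173\right) = 5 \left(\left(-14\right) \left(-70\right)\right) + 2 \cdot 173 \cdot 281 = 5 \cdot 980 + 97226 = 4900 + 97226 = 102126$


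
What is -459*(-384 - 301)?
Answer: 314415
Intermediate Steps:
-459*(-384 - 301) = -459*(-685) = 314415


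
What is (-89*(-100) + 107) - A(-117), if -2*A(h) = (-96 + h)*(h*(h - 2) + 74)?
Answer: -2963347/2 ≈ -1.4817e+6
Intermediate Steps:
A(h) = -(-96 + h)*(74 + h*(-2 + h))/2 (A(h) = -(-96 + h)*(h*(h - 2) + 74)/2 = -(-96 + h)*(h*(-2 + h) + 74)/2 = -(-96 + h)*(74 + h*(-2 + h))/2)
(-89*(-100) + 107) - A(-117) = (-89*(-100) + 107) - (3552 - 133*(-117) + 49*(-117)² - ½*(-117)³) = (8900 + 107) - (3552 + 15561 + 49*13689 - ½*(-1601613)) = 9007 - (3552 + 15561 + 670761 + 1601613/2) = 9007 - 1*2981361/2 = 9007 - 2981361/2 = -2963347/2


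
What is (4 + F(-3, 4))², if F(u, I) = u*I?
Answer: 64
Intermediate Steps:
F(u, I) = I*u
(4 + F(-3, 4))² = (4 + 4*(-3))² = (4 - 12)² = (-8)² = 64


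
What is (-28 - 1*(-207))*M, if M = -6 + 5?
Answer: -179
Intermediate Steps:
M = -1
(-28 - 1*(-207))*M = (-28 - 1*(-207))*(-1) = (-28 + 207)*(-1) = 179*(-1) = -179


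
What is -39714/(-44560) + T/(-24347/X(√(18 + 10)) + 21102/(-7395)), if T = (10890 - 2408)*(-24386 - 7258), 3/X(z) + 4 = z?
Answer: 63190681770379078399899/5733419176394399960 + 9926792767543282650*√7/1801343547341149 ≈ 25602.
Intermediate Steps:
X(z) = 3/(-4 + z)
T = -268404408 (T = 8482*(-31644) = -268404408)
-39714/(-44560) + T/(-24347/X(√(18 + 10)) + 21102/(-7395)) = -39714/(-44560) - 268404408/(-(-97388/3 + 24347*√(18 + 10)/3) + 21102/(-7395)) = -39714*(-1/44560) - 268404408/(-(-97388/3 + 48694*√7/3) + 21102*(-1/7395)) = 19857/22280 - 268404408/(-(-97388/3 + 48694*√7/3) - 7034/2465) = 19857/22280 - 268404408/(-24347*(-4/3 + 2*√7/3) - 7034/2465) = 19857/22280 - 268404408/((97388/3 - 48694*√7/3) - 7034/2465) = 19857/22280 - 268404408/(240040318/7395 - 48694*√7/3)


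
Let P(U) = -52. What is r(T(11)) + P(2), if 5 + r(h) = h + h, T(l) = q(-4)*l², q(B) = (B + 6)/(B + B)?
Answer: -235/2 ≈ -117.50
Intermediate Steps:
q(B) = (6 + B)/(2*B) (q(B) = (6 + B)/((2*B)) = (6 + B)*(1/(2*B)) = (6 + B)/(2*B))
T(l) = -l²/4 (T(l) = ((½)*(6 - 4)/(-4))*l² = ((½)*(-¼)*2)*l² = -l²/4)
r(h) = -5 + 2*h (r(h) = -5 + (h + h) = -5 + 2*h)
r(T(11)) + P(2) = (-5 + 2*(-¼*11²)) - 52 = (-5 + 2*(-¼*121)) - 52 = (-5 + 2*(-121/4)) - 52 = (-5 - 121/2) - 52 = -131/2 - 52 = -235/2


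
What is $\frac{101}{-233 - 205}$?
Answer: $- \frac{101}{438} \approx -0.23059$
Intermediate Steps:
$\frac{101}{-233 - 205} = \frac{101}{-438} = 101 \left(- \frac{1}{438}\right) = - \frac{101}{438}$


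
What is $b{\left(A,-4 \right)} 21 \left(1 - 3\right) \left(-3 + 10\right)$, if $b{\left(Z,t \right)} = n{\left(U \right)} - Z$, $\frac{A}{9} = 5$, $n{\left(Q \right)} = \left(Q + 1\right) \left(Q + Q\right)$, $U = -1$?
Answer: $13230$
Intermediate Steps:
$n{\left(Q \right)} = 2 Q \left(1 + Q\right)$ ($n{\left(Q \right)} = \left(1 + Q\right) 2 Q = 2 Q \left(1 + Q\right)$)
$A = 45$ ($A = 9 \cdot 5 = 45$)
$b{\left(Z,t \right)} = - Z$ ($b{\left(Z,t \right)} = 2 \left(-1\right) \left(1 - 1\right) - Z = 2 \left(-1\right) 0 - Z = 0 - Z = - Z$)
$b{\left(A,-4 \right)} 21 \left(1 - 3\right) \left(-3 + 10\right) = \left(-1\right) 45 \cdot 21 \left(1 - 3\right) \left(-3 + 10\right) = \left(-45\right) 21 \left(\left(-2\right) 7\right) = \left(-945\right) \left(-14\right) = 13230$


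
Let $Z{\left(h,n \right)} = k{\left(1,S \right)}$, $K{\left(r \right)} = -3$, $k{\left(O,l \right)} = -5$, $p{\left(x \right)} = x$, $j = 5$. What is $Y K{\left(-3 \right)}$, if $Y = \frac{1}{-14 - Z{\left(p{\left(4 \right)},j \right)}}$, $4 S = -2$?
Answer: $\frac{1}{3} \approx 0.33333$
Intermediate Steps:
$S = - \frac{1}{2}$ ($S = \frac{1}{4} \left(-2\right) = - \frac{1}{2} \approx -0.5$)
$Z{\left(h,n \right)} = -5$
$Y = - \frac{1}{9}$ ($Y = \frac{1}{-14 - -5} = \frac{1}{-14 + 5} = \frac{1}{-9} = - \frac{1}{9} \approx -0.11111$)
$Y K{\left(-3 \right)} = \left(- \frac{1}{9}\right) \left(-3\right) = \frac{1}{3}$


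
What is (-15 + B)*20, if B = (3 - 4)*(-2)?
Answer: -260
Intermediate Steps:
B = 2 (B = -1*(-2) = 2)
(-15 + B)*20 = (-15 + 2)*20 = -13*20 = -260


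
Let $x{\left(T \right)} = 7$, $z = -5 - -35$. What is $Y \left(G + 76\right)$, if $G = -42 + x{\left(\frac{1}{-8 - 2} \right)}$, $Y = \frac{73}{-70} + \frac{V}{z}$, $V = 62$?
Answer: $\frac{1763}{42} \approx 41.976$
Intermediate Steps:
$z = 30$ ($z = -5 + 35 = 30$)
$Y = \frac{43}{42}$ ($Y = \frac{73}{-70} + \frac{62}{30} = 73 \left(- \frac{1}{70}\right) + 62 \cdot \frac{1}{30} = - \frac{73}{70} + \frac{31}{15} = \frac{43}{42} \approx 1.0238$)
$G = -35$ ($G = -42 + 7 = -35$)
$Y \left(G + 76\right) = \frac{43 \left(-35 + 76\right)}{42} = \frac{43}{42} \cdot 41 = \frac{1763}{42}$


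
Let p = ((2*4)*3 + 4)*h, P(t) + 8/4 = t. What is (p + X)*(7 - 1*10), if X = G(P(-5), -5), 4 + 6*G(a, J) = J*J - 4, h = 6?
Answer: -1025/2 ≈ -512.50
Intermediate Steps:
P(t) = -2 + t
G(a, J) = -4/3 + J²/6 (G(a, J) = -⅔ + (J*J - 4)/6 = -⅔ + (J² - 4)/6 = -⅔ + (-4 + J²)/6 = -⅔ + (-⅔ + J²/6) = -4/3 + J²/6)
X = 17/6 (X = -4/3 + (⅙)*(-5)² = -4/3 + (⅙)*25 = -4/3 + 25/6 = 17/6 ≈ 2.8333)
p = 168 (p = ((2*4)*3 + 4)*6 = (8*3 + 4)*6 = (24 + 4)*6 = 28*6 = 168)
(p + X)*(7 - 1*10) = (168 + 17/6)*(7 - 1*10) = 1025*(7 - 10)/6 = (1025/6)*(-3) = -1025/2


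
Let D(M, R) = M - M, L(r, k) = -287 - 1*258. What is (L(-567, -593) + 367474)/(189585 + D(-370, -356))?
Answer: 366929/189585 ≈ 1.9354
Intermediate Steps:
L(r, k) = -545 (L(r, k) = -287 - 258 = -545)
D(M, R) = 0
(L(-567, -593) + 367474)/(189585 + D(-370, -356)) = (-545 + 367474)/(189585 + 0) = 366929/189585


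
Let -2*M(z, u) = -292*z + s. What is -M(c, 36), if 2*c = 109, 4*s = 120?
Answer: -7942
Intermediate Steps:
s = 30 (s = (¼)*120 = 30)
c = 109/2 (c = (½)*109 = 109/2 ≈ 54.500)
M(z, u) = -15 + 146*z (M(z, u) = -(-292*z + 30)/2 = -(30 - 292*z)/2 = -15 + 146*z)
-M(c, 36) = -(-15 + 146*(109/2)) = -(-15 + 7957) = -1*7942 = -7942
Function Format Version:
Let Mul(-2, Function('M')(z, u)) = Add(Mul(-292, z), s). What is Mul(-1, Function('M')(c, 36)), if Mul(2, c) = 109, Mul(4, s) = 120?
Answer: -7942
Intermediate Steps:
s = 30 (s = Mul(Rational(1, 4), 120) = 30)
c = Rational(109, 2) (c = Mul(Rational(1, 2), 109) = Rational(109, 2) ≈ 54.500)
Function('M')(z, u) = Add(-15, Mul(146, z)) (Function('M')(z, u) = Mul(Rational(-1, 2), Add(Mul(-292, z), 30)) = Mul(Rational(-1, 2), Add(30, Mul(-292, z))) = Add(-15, Mul(146, z)))
Mul(-1, Function('M')(c, 36)) = Mul(-1, Add(-15, Mul(146, Rational(109, 2)))) = Mul(-1, Add(-15, 7957)) = Mul(-1, 7942) = -7942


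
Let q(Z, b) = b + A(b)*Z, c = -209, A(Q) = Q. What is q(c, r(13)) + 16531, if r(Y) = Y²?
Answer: -18621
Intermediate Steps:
q(Z, b) = b + Z*b (q(Z, b) = b + b*Z = b + Z*b)
q(c, r(13)) + 16531 = 13²*(1 - 209) + 16531 = 169*(-208) + 16531 = -35152 + 16531 = -18621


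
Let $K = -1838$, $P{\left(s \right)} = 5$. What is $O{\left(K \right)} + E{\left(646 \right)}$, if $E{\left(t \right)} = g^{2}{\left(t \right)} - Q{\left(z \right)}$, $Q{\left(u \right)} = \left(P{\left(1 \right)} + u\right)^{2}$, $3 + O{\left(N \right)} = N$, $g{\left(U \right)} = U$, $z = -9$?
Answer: $415459$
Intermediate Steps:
$O{\left(N \right)} = -3 + N$
$Q{\left(u \right)} = \left(5 + u\right)^{2}$
$E{\left(t \right)} = -16 + t^{2}$ ($E{\left(t \right)} = t^{2} - \left(5 - 9\right)^{2} = t^{2} - \left(-4\right)^{2} = t^{2} - 16 = -16 + t^{2}$)
$O{\left(K \right)} + E{\left(646 \right)} = \left(-3 - 1838\right) - \left(16 - 646^{2}\right) = -1841 + \left(-16 + 417316\right) = -1841 + 417300 = 415459$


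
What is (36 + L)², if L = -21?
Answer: 225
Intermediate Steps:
(36 + L)² = (36 - 21)² = 15² = 225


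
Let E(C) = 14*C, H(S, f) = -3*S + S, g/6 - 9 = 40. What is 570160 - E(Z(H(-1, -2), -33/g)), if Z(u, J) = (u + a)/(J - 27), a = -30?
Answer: 1514876704/2657 ≈ 5.7015e+5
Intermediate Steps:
g = 294 (g = 54 + 6*40 = 54 + 240 = 294)
H(S, f) = -2*S
Z(u, J) = (-30 + u)/(-27 + J) (Z(u, J) = (u - 30)/(J - 27) = (-30 + u)/(-27 + J))
570160 - E(Z(H(-1, -2), -33/g)) = 570160 - 14*(-30 - 2*(-1))/(-27 - 33/294) = 570160 - 14*(-30 + 2)/(-27 - 33*1/294) = 570160 - 14*-28/(-27 - 11/98) = 570160 - 14*-28/(-2657/98) = 570160 - 14*(-98/2657*(-28)) = 570160 - 14*2744/2657 = 570160 - 1*38416/2657 = 570160 - 38416/2657 = 1514876704/2657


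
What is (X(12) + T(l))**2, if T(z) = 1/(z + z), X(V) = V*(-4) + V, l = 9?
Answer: 418609/324 ≈ 1292.0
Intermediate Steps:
X(V) = -3*V (X(V) = -4*V + V = -3*V)
T(z) = 1/(2*z)
(X(12) + T(l))**2 = (-3*12 + (1/2)/9)**2 = (-36 + (1/2)*(1/9))**2 = (-36 + 1/18)**2 = (-647/18)**2 = 418609/324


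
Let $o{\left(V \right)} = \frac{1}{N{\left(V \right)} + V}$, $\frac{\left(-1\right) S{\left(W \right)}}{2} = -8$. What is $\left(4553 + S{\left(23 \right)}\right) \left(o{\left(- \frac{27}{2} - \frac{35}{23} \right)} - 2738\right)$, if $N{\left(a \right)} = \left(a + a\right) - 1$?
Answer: $- \frac{26508734892}{2119} \approx -1.251 \cdot 10^{7}$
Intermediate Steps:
$N{\left(a \right)} = -1 + 2 a$ ($N{\left(a \right)} = 2 a - 1 = -1 + 2 a$)
$S{\left(W \right)} = 16$ ($S{\left(W \right)} = \left(-2\right) \left(-8\right) = 16$)
$o{\left(V \right)} = \frac{1}{-1 + 3 V}$ ($o{\left(V \right)} = \frac{1}{\left(-1 + 2 V\right) + V} = \frac{1}{-1 + 3 V}$)
$\left(4553 + S{\left(23 \right)}\right) \left(o{\left(- \frac{27}{2} - \frac{35}{23} \right)} - 2738\right) = \left(4553 + 16\right) \left(\frac{1}{-1 + 3 \left(- \frac{27}{2} - \frac{35}{23}\right)} - 2738\right) = 4569 \left(\frac{1}{-1 + 3 \left(\left(-27\right) \frac{1}{2} - \frac{35}{23}\right)} - 2738\right) = 4569 \left(\frac{1}{-1 + 3 \left(- \frac{27}{2} - \frac{35}{23}\right)} - 2738\right) = 4569 \left(\frac{1}{-1 + 3 \left(- \frac{691}{46}\right)} - 2738\right) = 4569 \left(\frac{1}{-1 - \frac{2073}{46}} - 2738\right) = 4569 \left(\frac{1}{- \frac{2119}{46}} - 2738\right) = 4569 \left(- \frac{46}{2119} - 2738\right) = 4569 \left(- \frac{5801868}{2119}\right) = - \frac{26508734892}{2119}$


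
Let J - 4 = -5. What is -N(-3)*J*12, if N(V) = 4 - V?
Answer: 84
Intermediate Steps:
J = -1 (J = 4 - 5 = -1)
-N(-3)*J*12 = -(4 - 1*(-3))*(-1)*12 = -(4 + 3)*(-1)*12 = -7*(-1)*12 = -(-7)*12 = -1*(-84) = 84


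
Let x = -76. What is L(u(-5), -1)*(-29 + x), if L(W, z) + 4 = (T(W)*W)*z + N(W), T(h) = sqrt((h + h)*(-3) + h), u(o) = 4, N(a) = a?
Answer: 840*I*sqrt(5) ≈ 1878.3*I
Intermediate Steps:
T(h) = sqrt(5)*sqrt(-h) (T(h) = sqrt((2*h)*(-3) + h) = sqrt(-6*h + h) = sqrt(-5*h) = sqrt(5)*sqrt(-h))
L(W, z) = -4 + W + W*z*sqrt(5)*sqrt(-W) (L(W, z) = -4 + (((sqrt(5)*sqrt(-W))*W)*z + W) = -4 + ((W*sqrt(5)*sqrt(-W))*z + W) = -4 + (W*z*sqrt(5)*sqrt(-W) + W) = -4 + (W + W*z*sqrt(5)*sqrt(-W)) = -4 + W + W*z*sqrt(5)*sqrt(-W))
L(u(-5), -1)*(-29 + x) = (-4 + 4 - 1*(-1)*sqrt(5)*(-1*4)**(3/2))*(-29 - 76) = (-4 + 4 - 1*(-1)*sqrt(5)*(-4)**(3/2))*(-105) = (-4 + 4 - 1*(-1)*sqrt(5)*(-8*I))*(-105) = (-4 + 4 - 8*I*sqrt(5))*(-105) = -8*I*sqrt(5)*(-105) = 840*I*sqrt(5)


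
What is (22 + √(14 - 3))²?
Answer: (22 + √11)² ≈ 640.93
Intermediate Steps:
(22 + √(14 - 3))² = (22 + √11)²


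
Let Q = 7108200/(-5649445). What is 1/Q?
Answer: -1129889/1421640 ≈ -0.79478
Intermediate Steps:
Q = -1421640/1129889 (Q = 7108200*(-1/5649445) = -1421640/1129889 ≈ -1.2582)
1/Q = 1/(-1421640/1129889) = -1129889/1421640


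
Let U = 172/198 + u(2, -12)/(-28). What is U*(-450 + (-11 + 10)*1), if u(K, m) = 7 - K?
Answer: -78433/252 ≈ -311.24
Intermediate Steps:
U = 1913/2772 (U = 172/198 + (7 - 1*2)/(-28) = 172*(1/198) + (7 - 2)*(-1/28) = 86/99 + 5*(-1/28) = 86/99 - 5/28 = 1913/2772 ≈ 0.69011)
U*(-450 + (-11 + 10)*1) = 1913*(-450 + (-11 + 10)*1)/2772 = 1913*(-450 - 1*1)/2772 = 1913*(-450 - 1)/2772 = (1913/2772)*(-451) = -78433/252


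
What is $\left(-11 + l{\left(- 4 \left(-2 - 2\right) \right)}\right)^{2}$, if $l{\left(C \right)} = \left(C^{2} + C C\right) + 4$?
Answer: $255025$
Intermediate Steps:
$l{\left(C \right)} = 4 + 2 C^{2}$ ($l{\left(C \right)} = \left(C^{2} + C^{2}\right) + 4 = 2 C^{2} + 4 = 4 + 2 C^{2}$)
$\left(-11 + l{\left(- 4 \left(-2 - 2\right) \right)}\right)^{2} = \left(-11 + \left(4 + 2 \left(- 4 \left(-2 - 2\right)\right)^{2}\right)\right)^{2} = \left(-11 + \left(4 + 2 \left(\left(-4\right) \left(-4\right)\right)^{2}\right)\right)^{2} = \left(-11 + \left(4 + 2 \cdot 16^{2}\right)\right)^{2} = \left(-11 + \left(4 + 2 \cdot 256\right)\right)^{2} = \left(-11 + \left(4 + 512\right)\right)^{2} = \left(-11 + 516\right)^{2} = 505^{2} = 255025$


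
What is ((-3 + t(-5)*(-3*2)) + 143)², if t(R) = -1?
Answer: 21316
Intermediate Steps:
((-3 + t(-5)*(-3*2)) + 143)² = ((-3 - (-3)*2) + 143)² = ((-3 - 1*(-6)) + 143)² = ((-3 + 6) + 143)² = (3 + 143)² = 146² = 21316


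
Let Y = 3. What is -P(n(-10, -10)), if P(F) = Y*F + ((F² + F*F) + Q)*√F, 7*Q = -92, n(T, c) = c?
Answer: 30 - 1308*I*√10/7 ≈ 30.0 - 590.89*I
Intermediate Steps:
Q = -92/7 (Q = (⅐)*(-92) = -92/7 ≈ -13.143)
P(F) = 3*F + √F*(-92/7 + 2*F²) (P(F) = 3*F + ((F² + F*F) - 92/7)*√F = 3*F + ((F² + F²) - 92/7)*√F = 3*F + (2*F² - 92/7)*√F = 3*F + (-92/7 + 2*F²)*√F = 3*F + √F*(-92/7 + 2*F²))
-P(n(-10, -10)) = -(2*(-10)^(5/2) + 3*(-10) - 92*I*√10/7) = -(2*(100*I*√10) - 30 - 92*I*√10/7) = -(200*I*√10 - 30 - 92*I*√10/7) = -(-30 + 1308*I*√10/7) = 30 - 1308*I*√10/7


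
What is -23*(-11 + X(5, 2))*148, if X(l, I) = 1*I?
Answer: 30636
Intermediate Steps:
X(l, I) = I
-23*(-11 + X(5, 2))*148 = -23*(-11 + 2)*148 = -23*(-9)*148 = 207*148 = 30636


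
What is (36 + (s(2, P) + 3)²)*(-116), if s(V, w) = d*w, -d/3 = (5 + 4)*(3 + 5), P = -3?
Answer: -49165092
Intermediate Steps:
d = -216 (d = -3*(5 + 4)*(3 + 5) = -27*8 = -3*72 = -216)
s(V, w) = -216*w
(36 + (s(2, P) + 3)²)*(-116) = (36 + (-216*(-3) + 3)²)*(-116) = (36 + (648 + 3)²)*(-116) = (36 + 651²)*(-116) = (36 + 423801)*(-116) = 423837*(-116) = -49165092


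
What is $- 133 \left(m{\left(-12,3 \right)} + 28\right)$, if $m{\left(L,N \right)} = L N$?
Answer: $1064$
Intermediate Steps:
$- 133 \left(m{\left(-12,3 \right)} + 28\right) = - 133 \left(\left(-12\right) 3 + 28\right) = - 133 \left(-36 + 28\right) = \left(-133\right) \left(-8\right) = 1064$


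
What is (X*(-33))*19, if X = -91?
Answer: 57057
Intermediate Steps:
(X*(-33))*19 = -91*(-33)*19 = 3003*19 = 57057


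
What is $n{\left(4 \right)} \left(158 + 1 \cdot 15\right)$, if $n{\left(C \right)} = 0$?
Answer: $0$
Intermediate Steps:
$n{\left(4 \right)} \left(158 + 1 \cdot 15\right) = 0 \left(158 + 1 \cdot 15\right) = 0 \left(158 + 15\right) = 0 \cdot 173 = 0$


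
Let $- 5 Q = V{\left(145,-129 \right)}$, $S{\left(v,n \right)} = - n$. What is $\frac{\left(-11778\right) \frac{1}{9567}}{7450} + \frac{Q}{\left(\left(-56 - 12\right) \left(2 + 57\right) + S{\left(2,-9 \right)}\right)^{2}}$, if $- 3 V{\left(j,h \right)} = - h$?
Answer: $- \frac{31352970052}{190349603511225} \approx -0.00016471$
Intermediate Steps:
$V{\left(j,h \right)} = \frac{h}{3}$ ($V{\left(j,h \right)} = - \frac{\left(-1\right) h}{3} = \frac{h}{3}$)
$Q = \frac{43}{5}$ ($Q = - \frac{\frac{1}{3} \left(-129\right)}{5} = \left(- \frac{1}{5}\right) \left(-43\right) = \frac{43}{5} \approx 8.6$)
$\frac{\left(-11778\right) \frac{1}{9567}}{7450} + \frac{Q}{\left(\left(-56 - 12\right) \left(2 + 57\right) + S{\left(2,-9 \right)}\right)^{2}} = \frac{\left(-11778\right) \frac{1}{9567}}{7450} + \frac{43}{5 \left(\left(-56 - 12\right) \left(2 + 57\right) - -9\right)^{2}} = \left(-11778\right) \frac{1}{9567} \cdot \frac{1}{7450} + \frac{43}{5 \left(\left(-68\right) 59 + 9\right)^{2}} = \left(- \frac{3926}{3189}\right) \frac{1}{7450} + \frac{43}{5 \left(-4012 + 9\right)^{2}} = - \frac{1963}{11879025} + \frac{43}{5 \left(-4003\right)^{2}} = - \frac{1963}{11879025} + \frac{43}{5 \cdot 16024009} = - \frac{1963}{11879025} + \frac{43}{5} \cdot \frac{1}{16024009} = - \frac{1963}{11879025} + \frac{43}{80120045} = - \frac{31352970052}{190349603511225}$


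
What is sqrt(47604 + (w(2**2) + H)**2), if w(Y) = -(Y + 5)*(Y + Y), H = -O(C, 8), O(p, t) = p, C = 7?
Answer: 11*sqrt(445) ≈ 232.05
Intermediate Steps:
H = -7 (H = -1*7 = -7)
w(Y) = -2*Y*(5 + Y) (w(Y) = -(5 + Y)*2*Y = -2*Y*(5 + Y))
sqrt(47604 + (w(2**2) + H)**2) = sqrt(47604 + (-2*2**2*(5 + 2**2) - 7)**2) = sqrt(47604 + (-2*4*(5 + 4) - 7)**2) = sqrt(47604 + (-2*4*9 - 7)**2) = sqrt(47604 + (-72 - 7)**2) = sqrt(47604 + (-79)**2) = sqrt(47604 + 6241) = sqrt(53845) = 11*sqrt(445)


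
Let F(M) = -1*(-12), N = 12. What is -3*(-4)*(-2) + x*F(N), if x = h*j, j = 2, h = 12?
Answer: 264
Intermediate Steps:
F(M) = 12
x = 24 (x = 12*2 = 24)
-3*(-4)*(-2) + x*F(N) = -3*(-4)*(-2) + 24*12 = 12*(-2) + 288 = -24 + 288 = 264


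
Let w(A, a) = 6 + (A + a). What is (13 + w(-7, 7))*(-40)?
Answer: -760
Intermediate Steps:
w(A, a) = 6 + A + a
(13 + w(-7, 7))*(-40) = (13 + (6 - 7 + 7))*(-40) = (13 + 6)*(-40) = 19*(-40) = -760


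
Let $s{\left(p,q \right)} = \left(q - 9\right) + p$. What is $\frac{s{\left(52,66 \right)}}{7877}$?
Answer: $\frac{109}{7877} \approx 0.013838$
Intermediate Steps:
$s{\left(p,q \right)} = -9 + p + q$ ($s{\left(p,q \right)} = \left(-9 + q\right) + p = -9 + p + q$)
$\frac{s{\left(52,66 \right)}}{7877} = \frac{-9 + 52 + 66}{7877} = 109 \cdot \frac{1}{7877} = \frac{109}{7877}$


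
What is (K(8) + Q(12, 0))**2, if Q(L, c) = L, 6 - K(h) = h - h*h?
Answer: 5476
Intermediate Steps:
K(h) = 6 + h**2 - h (K(h) = 6 - (h - h*h) = 6 - (h - h**2) = 6 + (h**2 - h) = 6 + h**2 - h)
(K(8) + Q(12, 0))**2 = ((6 + 8**2 - 1*8) + 12)**2 = ((6 + 64 - 8) + 12)**2 = (62 + 12)**2 = 74**2 = 5476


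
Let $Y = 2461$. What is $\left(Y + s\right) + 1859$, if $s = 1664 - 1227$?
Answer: $4757$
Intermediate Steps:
$s = 437$ ($s = 1664 - 1227 = 437$)
$\left(Y + s\right) + 1859 = \left(2461 + 437\right) + 1859 = 2898 + 1859 = 4757$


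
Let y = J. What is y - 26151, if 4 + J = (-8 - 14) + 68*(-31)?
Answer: -28285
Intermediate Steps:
J = -2134 (J = -4 + ((-8 - 14) + 68*(-31)) = -4 + (-22 - 2108) = -4 - 2130 = -2134)
y = -2134
y - 26151 = -2134 - 26151 = -28285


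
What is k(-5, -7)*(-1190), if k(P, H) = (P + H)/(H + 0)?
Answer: -2040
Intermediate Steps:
k(P, H) = (H + P)/H
k(-5, -7)*(-1190) = ((-7 - 5)/(-7))*(-1190) = -⅐*(-12)*(-1190) = (12/7)*(-1190) = -2040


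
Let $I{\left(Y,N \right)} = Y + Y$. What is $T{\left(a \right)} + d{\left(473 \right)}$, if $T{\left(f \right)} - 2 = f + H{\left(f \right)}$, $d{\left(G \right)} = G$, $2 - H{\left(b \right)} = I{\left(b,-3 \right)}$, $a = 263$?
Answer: $214$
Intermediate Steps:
$I{\left(Y,N \right)} = 2 Y$
$H{\left(b \right)} = 2 - 2 b$
$T{\left(f \right)} = 4 - f$ ($T{\left(f \right)} = 2 + \left(f - \left(-2 + 2 f\right)\right) = 2 - \left(-2 + f\right) = 4 - f$)
$T{\left(a \right)} + d{\left(473 \right)} = \left(4 - 263\right) + 473 = -259 + 473 = 214$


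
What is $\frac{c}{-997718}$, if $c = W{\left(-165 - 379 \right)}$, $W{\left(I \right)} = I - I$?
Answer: $0$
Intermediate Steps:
$W{\left(I \right)} = 0$
$c = 0$
$\frac{c}{-997718} = \frac{0}{-997718} = 0 \left(- \frac{1}{997718}\right) = 0$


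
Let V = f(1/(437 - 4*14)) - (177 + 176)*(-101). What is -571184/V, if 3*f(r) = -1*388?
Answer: -1713552/106571 ≈ -16.079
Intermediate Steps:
f(r) = -388/3 (f(r) = (-1*388)/3 = (⅓)*(-388) = -388/3)
V = 106571/3 (V = -388/3 - (177 + 176)*(-101) = -388/3 - 353*(-101) = -388/3 - 1*(-35653) = -388/3 + 35653 = 106571/3 ≈ 35524.)
-571184/V = -571184/106571/3 = -571184*3/106571 = -1713552/106571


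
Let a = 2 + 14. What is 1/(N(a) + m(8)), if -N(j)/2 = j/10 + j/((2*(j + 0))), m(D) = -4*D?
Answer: -5/181 ≈ -0.027624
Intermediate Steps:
a = 16
N(j) = -1 - j/5 (N(j) = -2*(j/10 + j/((2*(j + 0)))) = -2*(j*(1/10) + j/((2*j))) = -2*(j/10 + j*(1/(2*j))) = -2*(j/10 + 1/2) = -2*(1/2 + j/10) = -1 - j/5)
1/(N(a) + m(8)) = 1/((-1 - 1/5*16) - 4*8) = 1/((-1 - 16/5) - 32) = 1/(-21/5 - 32) = 1/(-181/5) = -5/181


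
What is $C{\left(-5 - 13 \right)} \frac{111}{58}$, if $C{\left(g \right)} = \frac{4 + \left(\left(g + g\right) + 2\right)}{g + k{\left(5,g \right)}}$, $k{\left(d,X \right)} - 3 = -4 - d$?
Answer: $\frac{555}{232} \approx 2.3922$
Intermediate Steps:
$k{\left(d,X \right)} = -1 - d$ ($k{\left(d,X \right)} = 3 - \left(4 + d\right) = -1 - d$)
$C{\left(g \right)} = \frac{6 + 2 g}{-6 + g}$ ($C{\left(g \right)} = \frac{4 + \left(\left(g + g\right) + 2\right)}{g - 6} = \frac{4 + \left(2 g + 2\right)}{g - 6} = \frac{4 + \left(2 + 2 g\right)}{g - 6} = \frac{6 + 2 g}{-6 + g}$)
$C{\left(-5 - 13 \right)} \frac{111}{58} = \frac{2 \left(3 - 18\right)}{-6 - 18} \cdot \frac{111}{58} = 2 \frac{1}{-24} \left(-15\right) \frac{111}{58} = 2 \left(- \frac{1}{24}\right) \left(-15\right) \frac{111}{58} = \frac{5}{4} \cdot \frac{111}{58} = \frac{555}{232}$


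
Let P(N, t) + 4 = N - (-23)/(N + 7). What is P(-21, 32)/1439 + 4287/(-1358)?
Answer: -3102587/977081 ≈ -3.1754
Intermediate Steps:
P(N, t) = -4 + N + 23/(7 + N) (P(N, t) = -4 + (N - (-23)/(N + 7)) = -4 + (N - (-23)/(7 + N)) = -4 + (N + 23/(7 + N)) = -4 + N + 23/(7 + N))
P(-21, 32)/1439 + 4287/(-1358) = ((-5 + (-21)**2 + 3*(-21))/(7 - 21))/1439 + 4287/(-1358) = ((-5 + 441 - 63)/(-14))*(1/1439) + 4287*(-1/1358) = -1/14*373*(1/1439) - 4287/1358 = -373/14*1/1439 - 4287/1358 = -373/20146 - 4287/1358 = -3102587/977081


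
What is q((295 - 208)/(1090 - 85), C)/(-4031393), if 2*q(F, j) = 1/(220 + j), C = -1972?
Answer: 1/14126001072 ≈ 7.0791e-11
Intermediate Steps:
q(F, j) = 1/(2*(220 + j))
q((295 - 208)/(1090 - 85), C)/(-4031393) = (1/(2*(220 - 1972)))/(-4031393) = ((½)/(-1752))*(-1/4031393) = ((½)*(-1/1752))*(-1/4031393) = -1/3504*(-1/4031393) = 1/14126001072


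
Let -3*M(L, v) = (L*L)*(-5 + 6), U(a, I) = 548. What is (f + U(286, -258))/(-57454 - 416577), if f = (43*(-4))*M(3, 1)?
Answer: -56/24949 ≈ -0.0022446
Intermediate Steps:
M(L, v) = -L**2/3 (M(L, v) = -L*L*(-5 + 6)/3 = -L**2/3)
f = 516 (f = (43*(-4))*(-1/3*3**2) = -(-172)*9/3 = -172*(-3) = 516)
(f + U(286, -258))/(-57454 - 416577) = (516 + 548)/(-57454 - 416577) = 1064/(-474031) = 1064*(-1/474031) = -56/24949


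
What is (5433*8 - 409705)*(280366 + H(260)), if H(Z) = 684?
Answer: -102932033050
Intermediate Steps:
(5433*8 - 409705)*(280366 + H(260)) = (5433*8 - 409705)*(280366 + 684) = (43464 - 409705)*281050 = -366241*281050 = -102932033050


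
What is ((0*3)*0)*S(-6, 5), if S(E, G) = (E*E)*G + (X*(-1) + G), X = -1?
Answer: 0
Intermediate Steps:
S(E, G) = 1 + G + G*E² (S(E, G) = (E*E)*G + (-1*(-1) + G) = E²*G + (1 + G) = G*E² + (1 + G) = 1 + G + G*E²)
((0*3)*0)*S(-6, 5) = ((0*3)*0)*(1 + 5 + 5*(-6)²) = (0*0)*(1 + 5 + 5*36) = 0*(1 + 5 + 180) = 0*186 = 0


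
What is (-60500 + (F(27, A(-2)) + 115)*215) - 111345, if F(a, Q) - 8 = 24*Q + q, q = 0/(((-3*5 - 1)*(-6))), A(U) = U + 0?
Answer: -155720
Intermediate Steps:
A(U) = U
q = 0 (q = 0/(((-15 - 1)*(-6))) = 0/((-16*(-6))) = 0/96 = 0*(1/96) = 0)
F(a, Q) = 8 + 24*Q (F(a, Q) = 8 + (24*Q + 0) = 8 + 24*Q)
(-60500 + (F(27, A(-2)) + 115)*215) - 111345 = (-60500 + ((8 + 24*(-2)) + 115)*215) - 111345 = (-60500 + ((8 - 48) + 115)*215) - 111345 = (-60500 + (-40 + 115)*215) - 111345 = (-60500 + 75*215) - 111345 = (-60500 + 16125) - 111345 = -44375 - 111345 = -155720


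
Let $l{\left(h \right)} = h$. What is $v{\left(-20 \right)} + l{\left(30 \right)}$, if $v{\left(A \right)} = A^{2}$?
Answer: $430$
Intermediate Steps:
$v{\left(-20 \right)} + l{\left(30 \right)} = \left(-20\right)^{2} + 30 = 400 + 30 = 430$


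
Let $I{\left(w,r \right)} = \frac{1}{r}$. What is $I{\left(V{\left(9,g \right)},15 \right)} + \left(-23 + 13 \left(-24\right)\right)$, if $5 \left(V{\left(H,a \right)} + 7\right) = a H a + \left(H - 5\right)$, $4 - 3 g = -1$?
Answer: $- \frac{5024}{15} \approx -334.93$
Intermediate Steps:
$g = \frac{5}{3}$ ($g = \frac{4}{3} - - \frac{1}{3} = \frac{4}{3} + \frac{1}{3} = \frac{5}{3} \approx 1.6667$)
$V{\left(H,a \right)} = -8 + \frac{H}{5} + \frac{H a^{2}}{5}$ ($V{\left(H,a \right)} = -7 + \frac{a H a + \left(H - 5\right)}{5} = -7 + \frac{H a a + \left(-5 + H\right)}{5} = -7 + \frac{H a^{2} + \left(-5 + H\right)}{5} = -7 + \frac{-5 + H + H a^{2}}{5} = -7 + \left(-1 + \frac{H}{5} + \frac{H a^{2}}{5}\right) = -8 + \frac{H}{5} + \frac{H a^{2}}{5}$)
$I{\left(V{\left(9,g \right)},15 \right)} + \left(-23 + 13 \left(-24\right)\right) = \frac{1}{15} + \left(-23 + 13 \left(-24\right)\right) = \frac{1}{15} - 335 = - \frac{5024}{15}$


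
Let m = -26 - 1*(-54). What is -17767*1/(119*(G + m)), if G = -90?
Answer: 17767/7378 ≈ 2.4081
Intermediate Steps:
m = 28 (m = -26 + 54 = 28)
-17767*1/(119*(G + m)) = -17767*1/(119*(-90 + 28)) = -17767/(119*(-62)) = -17767/(-7378) = -17767*(-1/7378) = 17767/7378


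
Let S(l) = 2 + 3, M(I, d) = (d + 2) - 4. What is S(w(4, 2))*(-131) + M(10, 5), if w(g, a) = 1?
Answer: -652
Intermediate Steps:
M(I, d) = -2 + d (M(I, d) = (2 + d) - 4 = -2 + d)
S(l) = 5
S(w(4, 2))*(-131) + M(10, 5) = 5*(-131) + (-2 + 5) = -655 + 3 = -652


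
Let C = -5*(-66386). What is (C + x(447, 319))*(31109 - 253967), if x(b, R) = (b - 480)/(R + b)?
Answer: -28331753347863/383 ≈ -7.3973e+10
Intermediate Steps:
x(b, R) = (-480 + b)/(R + b)
C = 331930
(C + x(447, 319))*(31109 - 253967) = (331930 + (-480 + 447)/(319 + 447))*(31109 - 253967) = (331930 - 33/766)*(-222858) = (254258347/766)*(-222858) = -28331753347863/383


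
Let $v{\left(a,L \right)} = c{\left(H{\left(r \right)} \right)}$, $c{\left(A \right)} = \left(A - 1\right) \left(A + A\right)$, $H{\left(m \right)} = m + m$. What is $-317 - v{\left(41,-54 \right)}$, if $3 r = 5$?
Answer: $- \frac{2993}{9} \approx -332.56$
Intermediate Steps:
$r = \frac{5}{3}$ ($r = \frac{1}{3} \cdot 5 = \frac{5}{3} \approx 1.6667$)
$H{\left(m \right)} = 2 m$
$c{\left(A \right)} = 2 A \left(-1 + A\right)$ ($c{\left(A \right)} = \left(-1 + A\right) 2 A = 2 A \left(-1 + A\right)$)
$v{\left(a,L \right)} = \frac{140}{9}$ ($v{\left(a,L \right)} = 2 \cdot 2 \cdot \frac{5}{3} \left(-1 + 2 \cdot \frac{5}{3}\right) = 2 \cdot \frac{10}{3} \left(-1 + \frac{10}{3}\right) = 2 \cdot \frac{10}{3} \cdot \frac{7}{3} = \frac{140}{9}$)
$-317 - v{\left(41,-54 \right)} = -317 - \frac{140}{9} = - \frac{2993}{9}$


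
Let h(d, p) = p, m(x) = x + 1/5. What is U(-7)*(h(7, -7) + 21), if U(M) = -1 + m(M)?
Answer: -546/5 ≈ -109.20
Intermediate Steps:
m(x) = 1/5 + x (m(x) = x + 1/5 = 1/5 + x)
U(M) = -4/5 + M (U(M) = -1 + (1/5 + M) = -4/5 + M)
U(-7)*(h(7, -7) + 21) = (-4/5 - 7)*(-7 + 21) = -39/5*14 = -546/5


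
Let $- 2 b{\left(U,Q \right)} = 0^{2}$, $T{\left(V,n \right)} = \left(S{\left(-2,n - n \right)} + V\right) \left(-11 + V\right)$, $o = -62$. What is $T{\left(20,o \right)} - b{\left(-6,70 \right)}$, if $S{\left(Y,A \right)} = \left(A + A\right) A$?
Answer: $180$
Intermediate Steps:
$S{\left(Y,A \right)} = 2 A^{2}$ ($S{\left(Y,A \right)} = 2 A A = 2 A^{2}$)
$T{\left(V,n \right)} = V \left(-11 + V\right)$ ($T{\left(V,n \right)} = \left(2 \left(n - n\right)^{2} + V\right) \left(-11 + V\right) = \left(2 \cdot 0^{2} + V\right) \left(-11 + V\right) = \left(2 \cdot 0 + V\right) \left(-11 + V\right) = \left(0 + V\right) \left(-11 + V\right) = V \left(-11 + V\right)$)
$b{\left(U,Q \right)} = 0$ ($b{\left(U,Q \right)} = - \frac{0^{2}}{2} = \left(- \frac{1}{2}\right) 0 = 0$)
$T{\left(20,o \right)} - b{\left(-6,70 \right)} = 20 \left(-11 + 20\right) - 0 = 20 \cdot 9 + 0 = 180 + 0 = 180$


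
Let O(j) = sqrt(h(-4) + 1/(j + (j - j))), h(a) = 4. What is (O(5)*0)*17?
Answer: 0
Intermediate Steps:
O(j) = sqrt(4 + 1/j) (O(j) = sqrt(4 + 1/(j + (j - j))) = sqrt(4 + 1/(j + 0)) = sqrt(4 + 1/j))
(O(5)*0)*17 = (sqrt(4 + 1/5)*0)*17 = (sqrt(21/5)*0)*17 = ((sqrt(105)/5)*0)*17 = 0*17 = 0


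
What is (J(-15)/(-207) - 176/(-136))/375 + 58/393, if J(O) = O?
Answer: 8714243/57623625 ≈ 0.15123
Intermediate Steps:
(J(-15)/(-207) - 176/(-136))/375 + 58/393 = (-15/(-207) - 176/(-136))/375 + 58/393 = (-15*(-1/207) - 176*(-1/136))*(1/375) + 58*(1/393) = (5/69 + 22/17)*(1/375) + 58/393 = (1603/1173)*(1/375) + 58/393 = 1603/439875 + 58/393 = 8714243/57623625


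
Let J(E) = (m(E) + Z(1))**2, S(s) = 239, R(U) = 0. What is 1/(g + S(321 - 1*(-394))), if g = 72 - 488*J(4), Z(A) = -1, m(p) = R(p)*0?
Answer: -1/177 ≈ -0.0056497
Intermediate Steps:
m(p) = 0 (m(p) = 0*0 = 0)
J(E) = 1 (J(E) = (0 - 1)**2 = (-1)**2 = 1)
g = -416 (g = 72 - 488*1 = 72 - 488 = -416)
1/(g + S(321 - 1*(-394))) = 1/(-416 + 239) = 1/(-177) = -1/177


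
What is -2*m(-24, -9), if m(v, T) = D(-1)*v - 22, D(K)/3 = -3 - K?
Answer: -244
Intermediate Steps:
D(K) = -9 - 3*K (D(K) = 3*(-3 - K) = -9 - 3*K)
m(v, T) = -22 - 6*v (m(v, T) = (-9 - 3*(-1))*v - 22 = (-9 + 3)*v - 22 = -6*v - 22 = -22 - 6*v)
-2*m(-24, -9) = -2*(-22 - 6*(-24)) = -2*(-22 + 144) = -2*122 = -244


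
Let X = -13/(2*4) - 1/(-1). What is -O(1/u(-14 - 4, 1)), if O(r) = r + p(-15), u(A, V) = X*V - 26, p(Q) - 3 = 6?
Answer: -1909/213 ≈ -8.9624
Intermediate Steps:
p(Q) = 9 (p(Q) = 3 + 6 = 9)
X = -5/8 (X = -13/8 - 1*(-1) = -13*⅛ + 1 = -13/8 + 1 = -5/8 ≈ -0.62500)
u(A, V) = -26 - 5*V/8 (u(A, V) = -5*V/8 - 26 = -26 - 5*V/8)
O(r) = 9 + r (O(r) = r + 9 = 9 + r)
-O(1/u(-14 - 4, 1)) = -(9 + 1/(-26 - 5/8*1)) = -(9 + 1/(-26 - 5/8)) = -(9 + 1/(-213/8)) = -(9 - 8/213) = -1*1909/213 = -1909/213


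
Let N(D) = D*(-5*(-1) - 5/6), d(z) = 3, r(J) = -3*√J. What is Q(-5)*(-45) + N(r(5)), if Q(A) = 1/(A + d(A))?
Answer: 45/2 - 25*√5/2 ≈ -5.4509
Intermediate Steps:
N(D) = 25*D/6 (N(D) = D*(5 - 5*⅙) = D*(5 - ⅚) = D*(25/6) = 25*D/6)
Q(A) = 1/(3 + A) (Q(A) = 1/(A + 3) = 1/(3 + A))
Q(-5)*(-45) + N(r(5)) = -45/(3 - 5) + 25*(-3*√5)/6 = -45/(-2) - 25*√5/2 = -½*(-45) - 25*√5/2 = 45/2 - 25*√5/2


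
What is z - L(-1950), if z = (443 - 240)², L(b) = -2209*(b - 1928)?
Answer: -8525293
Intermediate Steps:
L(b) = 4258952 - 2209*b (L(b) = -2209*(-1928 + b) = 4258952 - 2209*b)
z = 41209 (z = 203² = 41209)
z - L(-1950) = 41209 - (4258952 - 2209*(-1950)) = 41209 - (4258952 + 4307550) = 41209 - 1*8566502 = 41209 - 8566502 = -8525293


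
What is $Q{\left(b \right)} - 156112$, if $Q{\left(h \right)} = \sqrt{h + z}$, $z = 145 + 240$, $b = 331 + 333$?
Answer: $-156112 + \sqrt{1049} \approx -1.5608 \cdot 10^{5}$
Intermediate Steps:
$b = 664$
$z = 385$
$Q{\left(h \right)} = \sqrt{385 + h}$ ($Q{\left(h \right)} = \sqrt{h + 385} = \sqrt{385 + h}$)
$Q{\left(b \right)} - 156112 = \sqrt{385 + 664} - 156112 = \sqrt{1049} - 156112 = -156112 + \sqrt{1049}$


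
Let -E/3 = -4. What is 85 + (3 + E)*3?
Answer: 130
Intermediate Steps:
E = 12 (E = -3*(-4) = 12)
85 + (3 + E)*3 = 85 + (3 + 12)*3 = 85 + 15*3 = 85 + 45 = 130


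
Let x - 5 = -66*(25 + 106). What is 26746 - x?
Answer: 35387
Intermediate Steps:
x = -8641 (x = 5 - 66*(25 + 106) = 5 - 66*131 = 5 - 8646 = -8641)
26746 - x = 26746 - 1*(-8641) = 26746 + 8641 = 35387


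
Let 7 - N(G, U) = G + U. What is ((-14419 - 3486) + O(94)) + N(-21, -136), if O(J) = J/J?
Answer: -17740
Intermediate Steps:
O(J) = 1
N(G, U) = 7 - G - U (N(G, U) = 7 - (G + U) = 7 + (-G - U) = 7 - G - U)
((-14419 - 3486) + O(94)) + N(-21, -136) = ((-14419 - 3486) + 1) + (7 - 1*(-21) - 1*(-136)) = (-17905 + 1) + (7 + 21 + 136) = -17904 + 164 = -17740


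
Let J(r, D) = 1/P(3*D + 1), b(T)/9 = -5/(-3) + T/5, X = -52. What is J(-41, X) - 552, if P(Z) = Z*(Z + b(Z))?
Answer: -35849639/64945 ≈ -552.00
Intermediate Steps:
b(T) = 15 + 9*T/5 (b(T) = 9*(-5/(-3) + T/5) = 9*(-5*(-⅓) + T*(⅕)) = 9*(5/3 + T/5) = 15 + 9*T/5)
P(Z) = Z*(15 + 14*Z/5) (P(Z) = Z*(Z + (15 + 9*Z/5)) = Z*(15 + 14*Z/5))
J(r, D) = 5/((1 + 3*D)*(89 + 42*D)) (J(r, D) = 1/((3*D + 1)*(75 + 14*(3*D + 1))/5) = 1/((1 + 3*D)*(75 + 14*(1 + 3*D))/5) = 1/((1 + 3*D)*(75 + (14 + 42*D))/5) = 1/((1 + 3*D)*(89 + 42*D)/5) = 5/((1 + 3*D)*(89 + 42*D)))
J(-41, X) - 552 = 5/((1 + 3*(-52))*(89 + 42*(-52))) - 552 = 5/((1 - 156)*(89 - 2184)) - 552 = 5/(-155*(-2095)) - 552 = 5*(-1/155)*(-1/2095) - 552 = 1/64945 - 552 = -35849639/64945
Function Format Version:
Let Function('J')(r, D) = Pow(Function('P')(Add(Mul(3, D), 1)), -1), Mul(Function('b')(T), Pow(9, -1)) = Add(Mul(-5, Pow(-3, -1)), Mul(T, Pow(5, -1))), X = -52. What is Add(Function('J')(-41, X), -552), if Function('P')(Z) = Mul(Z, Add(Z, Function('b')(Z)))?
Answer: Rational(-35849639, 64945) ≈ -552.00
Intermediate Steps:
Function('b')(T) = Add(15, Mul(Rational(9, 5), T)) (Function('b')(T) = Mul(9, Add(Mul(-5, Pow(-3, -1)), Mul(T, Pow(5, -1)))) = Mul(9, Add(Mul(-5, Rational(-1, 3)), Mul(T, Rational(1, 5)))) = Mul(9, Add(Rational(5, 3), Mul(Rational(1, 5), T))) = Add(15, Mul(Rational(9, 5), T)))
Function('P')(Z) = Mul(Z, Add(15, Mul(Rational(14, 5), Z))) (Function('P')(Z) = Mul(Z, Add(Z, Add(15, Mul(Rational(9, 5), Z)))) = Mul(Z, Add(15, Mul(Rational(14, 5), Z))))
Function('J')(r, D) = Mul(5, Pow(Add(1, Mul(3, D)), -1), Pow(Add(89, Mul(42, D)), -1)) (Function('J')(r, D) = Pow(Mul(Rational(1, 5), Add(Mul(3, D), 1), Add(75, Mul(14, Add(Mul(3, D), 1)))), -1) = Pow(Mul(Rational(1, 5), Add(1, Mul(3, D)), Add(75, Mul(14, Add(1, Mul(3, D))))), -1) = Pow(Mul(Rational(1, 5), Add(1, Mul(3, D)), Add(75, Add(14, Mul(42, D)))), -1) = Pow(Mul(Rational(1, 5), Add(1, Mul(3, D)), Add(89, Mul(42, D))), -1) = Mul(5, Pow(Add(1, Mul(3, D)), -1), Pow(Add(89, Mul(42, D)), -1)))
Add(Function('J')(-41, X), -552) = Add(Mul(5, Pow(Add(1, Mul(3, -52)), -1), Pow(Add(89, Mul(42, -52)), -1)), -552) = Add(Mul(5, Pow(Add(1, -156), -1), Pow(Add(89, -2184), -1)), -552) = Add(Mul(5, Pow(-155, -1), Pow(-2095, -1)), -552) = Add(Mul(5, Rational(-1, 155), Rational(-1, 2095)), -552) = Add(Rational(1, 64945), -552) = Rational(-35849639, 64945)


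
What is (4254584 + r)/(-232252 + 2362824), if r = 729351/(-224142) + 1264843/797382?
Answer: 15841830616751315/7933131410982741 ≈ 1.9969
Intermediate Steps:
r = -24838909948/14893899687 (r = 729351*(-1/224142) + 1264843*(1/797382) = -243117/74714 + 1264843/797382 = -24838909948/14893899687 ≈ -1.6677)
(4254584 + r)/(-232252 + 2362824) = (4254584 - 24838909948/14893899687)/(-232252 + 2362824) = (63367322467005260/14893899687)/2130572 = (63367322467005260/14893899687)*(1/2130572) = 15841830616751315/7933131410982741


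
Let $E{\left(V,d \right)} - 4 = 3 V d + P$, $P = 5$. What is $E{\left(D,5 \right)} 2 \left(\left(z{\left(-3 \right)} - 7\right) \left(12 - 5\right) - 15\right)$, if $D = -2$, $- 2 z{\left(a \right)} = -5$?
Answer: $1953$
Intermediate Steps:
$z{\left(a \right)} = \frac{5}{2}$ ($z{\left(a \right)} = \left(- \frac{1}{2}\right) \left(-5\right) = \frac{5}{2}$)
$E{\left(V,d \right)} = 9 + 3 V d$ ($E{\left(V,d \right)} = 4 + \left(3 V d + 5\right) = 4 + \left(5 + 3 V d\right) = 9 + 3 V d$)
$E{\left(D,5 \right)} 2 \left(\left(z{\left(-3 \right)} - 7\right) \left(12 - 5\right) - 15\right) = \left(9 + 3 \left(-2\right) 5\right) 2 \left(\left(\frac{5}{2} - 7\right) \left(12 - 5\right) - 15\right) = \left(9 - 30\right) 2 \left(\left(- \frac{9}{2}\right) 7 - 15\right) = \left(-21\right) 2 \left(- \frac{63}{2} - 15\right) = \left(-42\right) \left(- \frac{93}{2}\right) = 1953$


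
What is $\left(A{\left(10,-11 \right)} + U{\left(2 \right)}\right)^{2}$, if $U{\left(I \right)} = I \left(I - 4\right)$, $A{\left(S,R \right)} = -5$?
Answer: $81$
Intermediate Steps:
$U{\left(I \right)} = I \left(-4 + I\right)$
$\left(A{\left(10,-11 \right)} + U{\left(2 \right)}\right)^{2} = \left(-5 + 2 \left(-4 + 2\right)\right)^{2} = \left(-5 + 2 \left(-2\right)\right)^{2} = \left(-5 - 4\right)^{2} = \left(-9\right)^{2} = 81$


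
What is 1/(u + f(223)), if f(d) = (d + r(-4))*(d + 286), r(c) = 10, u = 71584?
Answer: 1/190181 ≈ 5.2581e-6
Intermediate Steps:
f(d) = (10 + d)*(286 + d) (f(d) = (d + 10)*(d + 286) = (10 + d)*(286 + d))
1/(u + f(223)) = 1/(71584 + (2860 + 223² + 296*223)) = 1/(71584 + (2860 + 49729 + 66008)) = 1/(71584 + 118597) = 1/190181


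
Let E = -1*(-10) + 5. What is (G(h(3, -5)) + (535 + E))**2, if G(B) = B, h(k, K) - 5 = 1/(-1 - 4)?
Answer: 7695076/25 ≈ 3.0780e+5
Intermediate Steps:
h(k, K) = 24/5 (h(k, K) = 5 + 1/(-1 - 4) = 5 + 1/(-5) = 5 - 1/5 = 24/5)
E = 15 (E = 10 + 5 = 15)
(G(h(3, -5)) + (535 + E))**2 = (24/5 + (535 + 15))**2 = (24/5 + 550)**2 = (2774/5)**2 = 7695076/25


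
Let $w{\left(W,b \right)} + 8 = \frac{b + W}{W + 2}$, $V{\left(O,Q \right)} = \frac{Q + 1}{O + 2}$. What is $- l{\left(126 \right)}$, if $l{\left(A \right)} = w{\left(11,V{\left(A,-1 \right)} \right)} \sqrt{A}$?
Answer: $\frac{279 \sqrt{14}}{13} \approx 80.302$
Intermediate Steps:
$V{\left(O,Q \right)} = \frac{1 + Q}{2 + O}$
$w{\left(W,b \right)} = -8 + \frac{W + b}{2 + W}$ ($w{\left(W,b \right)} = -8 + \frac{b + W}{W + 2} = -8 + \frac{W + b}{2 + W}$)
$l{\left(A \right)} = - \frac{93 \sqrt{A}}{13}$ ($l{\left(A \right)} = \frac{-16 + \frac{1 - 1}{2 + A} - 77}{2 + 11} \sqrt{A} = \frac{-16 + \frac{1}{2 + A} 0 - 77}{13} \sqrt{A} = \frac{-16 + 0 - 77}{13} \sqrt{A} = \frac{1}{13} \left(-93\right) \sqrt{A} = - \frac{93 \sqrt{A}}{13}$)
$- l{\left(126 \right)} = - \frac{\left(-93\right) \sqrt{126}}{13} = - \frac{\left(-93\right) 3 \sqrt{14}}{13} = - \frac{\left(-279\right) \sqrt{14}}{13} = \frac{279 \sqrt{14}}{13}$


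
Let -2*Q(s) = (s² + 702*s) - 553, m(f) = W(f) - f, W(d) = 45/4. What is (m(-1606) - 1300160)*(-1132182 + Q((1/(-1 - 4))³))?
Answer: 91864002152727273/62500 ≈ 1.4698e+12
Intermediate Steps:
W(d) = 45/4 (W(d) = 45*(¼) = 45/4)
m(f) = 45/4 - f
Q(s) = 553/2 - 351*s - s²/2 (Q(s) = -((s² + 702*s) - 553)/2 = -(-553 + s² + 702*s)/2 = 553/2 - 351*s - s²/2)
(m(-1606) - 1300160)*(-1132182 + Q((1/(-1 - 4))³)) = ((45/4 - 1*(-1606)) - 1300160)*(-1132182 + (553/2 - 351/(-1 - 4)³ - 1/(2*(-1 - 4)⁶))) = ((45/4 + 1606) - 1300160)*(-1132182 + (553/2 - 351*(1/(-5))³ - ((1/(-5))³)²/2)) = (6469/4 - 1300160)*(-1132182 + (553/2 - 351*(-⅕)³ - ((-⅕)³)²/2)) = -5194171*(-1132182 + (553/2 - 351*(-1/125) - (-1/125)²/2))/4 = -5194171*(-1132182 + (553/2 + 351/125 - ½*1/15625))/4 = -5194171*(-1132182 + (553/2 + 351/125 - 1/31250))/4 = -5194171*(-1132182 + 4364187/15625)/4 = -5194171/4*(-17685979563/15625) = 91864002152727273/62500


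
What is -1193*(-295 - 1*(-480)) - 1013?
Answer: -221718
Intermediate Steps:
-1193*(-295 - 1*(-480)) - 1013 = -1193*(-295 + 480) - 1013 = -1193*185 - 1013 = -220705 - 1013 = -221718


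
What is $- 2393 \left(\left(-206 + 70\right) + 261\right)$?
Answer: $-299125$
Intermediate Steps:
$- 2393 \left(\left(-206 + 70\right) + 261\right) = - 2393 \left(-136 + 261\right) = \left(-2393\right) 125 = -299125$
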